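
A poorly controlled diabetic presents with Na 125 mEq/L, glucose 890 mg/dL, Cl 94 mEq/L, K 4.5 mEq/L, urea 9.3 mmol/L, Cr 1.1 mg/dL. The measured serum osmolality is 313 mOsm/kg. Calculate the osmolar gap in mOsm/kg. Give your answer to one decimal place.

Calculated osmolality = 2·Na + glucose/18 + urea
= 2·125 + 890/18 + 9.3
= 250 + 49.44 + 9.30
= 308.74 mOsm/kg ≈ 308.7 mOsm/kg
Osmolar gap = measured − calculated = 313 − 308.7 = 4.3 mOsm/kg

4.3 mOsm/kg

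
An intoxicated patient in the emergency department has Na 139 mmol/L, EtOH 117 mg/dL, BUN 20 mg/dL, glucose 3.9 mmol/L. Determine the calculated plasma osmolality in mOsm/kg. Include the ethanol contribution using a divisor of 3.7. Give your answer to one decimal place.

Calculated osmolality = 2·Na + glucose + BUN/2.8 + ethanol/3.7
= 2·139 + 3.9 + 20/2.8 + 117/3.7
= 278 + 3.90 + 7.14 + 31.62
= 320.66 mOsm/kg

320.7 mOsm/kg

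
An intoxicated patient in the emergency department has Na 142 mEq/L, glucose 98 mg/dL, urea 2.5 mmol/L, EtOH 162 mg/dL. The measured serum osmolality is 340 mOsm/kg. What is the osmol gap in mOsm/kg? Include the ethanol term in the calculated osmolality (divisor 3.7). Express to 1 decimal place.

Calculated osmolality = 2·Na + glucose/18 + urea + ethanol/3.7
= 2·142 + 98/18 + 2.5 + 162/3.7
= 284 + 5.44 + 2.50 + 43.78
= 335.72 mOsm/kg ≈ 335.7 mOsm/kg
Osmolar gap = measured − calculated = 340 − 335.7 = 4.3 mOsm/kg

4.3 mOsm/kg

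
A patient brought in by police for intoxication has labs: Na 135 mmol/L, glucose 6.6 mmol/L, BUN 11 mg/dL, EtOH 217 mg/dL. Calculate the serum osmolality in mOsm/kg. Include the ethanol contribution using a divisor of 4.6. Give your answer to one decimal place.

327.7 mOsm/kg

Calculated osmolality = 2·Na + glucose + BUN/2.8 + ethanol/4.6
= 2·135 + 6.6 + 11/2.8 + 217/4.6
= 270 + 6.60 + 3.93 + 47.17
= 327.7 mOsm/kg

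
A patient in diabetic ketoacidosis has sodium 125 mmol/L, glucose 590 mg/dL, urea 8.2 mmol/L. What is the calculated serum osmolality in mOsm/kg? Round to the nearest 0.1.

Calculated osmolality = 2·Na + glucose/18 + urea
= 2·125 + 590/18 + 8.2
= 250 + 32.78 + 8.20
= 290.98 mOsm/kg

291.0 mOsm/kg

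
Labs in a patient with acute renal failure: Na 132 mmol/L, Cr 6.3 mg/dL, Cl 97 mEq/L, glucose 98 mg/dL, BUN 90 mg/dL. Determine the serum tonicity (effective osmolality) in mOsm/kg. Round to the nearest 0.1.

269.4 mOsm/kg

Effective osmolality excludes urea (freely permeant across cell membranes):
2·Na + glucose/18
= 2·132 + 98/18
= 264 + 5.44
= 269.44 mOsm/kg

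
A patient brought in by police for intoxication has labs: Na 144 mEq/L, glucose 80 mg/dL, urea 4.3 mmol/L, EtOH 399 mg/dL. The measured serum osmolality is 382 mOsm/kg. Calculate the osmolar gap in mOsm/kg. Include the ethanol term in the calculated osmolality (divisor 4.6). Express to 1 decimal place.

Calculated osmolality = 2·Na + glucose/18 + urea + ethanol/4.6
= 2·144 + 80/18 + 4.3 + 399/4.6
= 288 + 4.44 + 4.30 + 86.74
= 383.48 mOsm/kg ≈ 383.5 mOsm/kg
Osmolar gap = measured − calculated = 382 − 383.5 = -1.5 mOsm/kg

-1.5 mOsm/kg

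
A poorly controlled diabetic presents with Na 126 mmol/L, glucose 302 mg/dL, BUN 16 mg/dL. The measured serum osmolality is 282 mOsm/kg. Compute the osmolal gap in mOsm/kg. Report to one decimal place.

7.5 mOsm/kg

Calculated osmolality = 2·Na + glucose/18 + BUN/2.8
= 2·126 + 302/18 + 16/2.8
= 252 + 16.78 + 5.71
= 274.49 mOsm/kg ≈ 274.5 mOsm/kg
Osmolar gap = measured − calculated = 282 − 274.5 = 7.5 mOsm/kg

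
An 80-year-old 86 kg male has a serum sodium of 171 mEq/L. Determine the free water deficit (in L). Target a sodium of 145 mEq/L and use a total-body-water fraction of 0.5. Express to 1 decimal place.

TBW = 0.5 · 86 = 43 L
Free water deficit = TBW · (Na/145 − 1)
= 43 · (171/145 − 1)
= 43 · 0.1793
= 7.71 L

7.7 L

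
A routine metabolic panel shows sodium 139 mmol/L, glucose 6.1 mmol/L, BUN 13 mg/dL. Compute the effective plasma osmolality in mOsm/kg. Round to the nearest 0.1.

284.1 mOsm/kg

Effective osmolality excludes urea (freely permeant across cell membranes):
2·Na + glucose
= 2·139 + 6.1
= 278 + 6.1
= 284.1 mOsm/kg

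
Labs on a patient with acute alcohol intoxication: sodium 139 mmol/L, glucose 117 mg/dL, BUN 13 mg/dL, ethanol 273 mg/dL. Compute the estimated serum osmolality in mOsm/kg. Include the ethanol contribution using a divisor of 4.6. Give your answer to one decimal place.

348.5 mOsm/kg

Calculated osmolality = 2·Na + glucose/18 + BUN/2.8 + ethanol/4.6
= 2·139 + 117/18 + 13/2.8 + 273/4.6
= 278 + 6.50 + 4.64 + 59.35
= 348.49 mOsm/kg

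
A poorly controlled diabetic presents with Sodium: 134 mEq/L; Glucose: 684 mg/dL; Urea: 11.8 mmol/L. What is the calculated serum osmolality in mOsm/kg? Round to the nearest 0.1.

317.8 mOsm/kg

Calculated osmolality = 2·Na + glucose/18 + urea
= 2·134 + 684/18 + 11.8
= 268 + 38 + 11.80
= 317.8 mOsm/kg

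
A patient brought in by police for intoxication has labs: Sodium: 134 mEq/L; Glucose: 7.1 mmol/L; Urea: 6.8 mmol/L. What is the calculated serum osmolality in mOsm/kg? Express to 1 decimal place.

Calculated osmolality = 2·Na + glucose + urea
= 2·134 + 7.1 + 6.8
= 268 + 7.10 + 6.80
= 281.9 mOsm/kg

281.9 mOsm/kg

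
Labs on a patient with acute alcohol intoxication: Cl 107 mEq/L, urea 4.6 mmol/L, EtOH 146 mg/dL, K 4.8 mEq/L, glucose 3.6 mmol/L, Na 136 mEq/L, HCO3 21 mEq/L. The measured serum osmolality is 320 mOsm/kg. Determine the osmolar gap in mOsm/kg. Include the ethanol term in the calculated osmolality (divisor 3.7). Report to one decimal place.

Calculated osmolality = 2·Na + glucose + urea + ethanol/3.7
= 2·136 + 3.6 + 4.6 + 146/3.7
= 272 + 3.60 + 4.60 + 39.46
= 319.66 mOsm/kg ≈ 319.7 mOsm/kg
Osmolar gap = measured − calculated = 320 − 319.7 = 0.3 mOsm/kg

0.3 mOsm/kg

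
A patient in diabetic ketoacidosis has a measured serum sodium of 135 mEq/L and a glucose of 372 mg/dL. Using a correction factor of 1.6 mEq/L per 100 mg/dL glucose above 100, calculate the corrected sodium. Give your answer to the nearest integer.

Corrected Na = measured Na + 1.6 · (glucose − 100)/100
= 135 + 1.6 · (372 − 100)/100
= 135 + 4.4
= 139.4 mEq/L

139 mEq/L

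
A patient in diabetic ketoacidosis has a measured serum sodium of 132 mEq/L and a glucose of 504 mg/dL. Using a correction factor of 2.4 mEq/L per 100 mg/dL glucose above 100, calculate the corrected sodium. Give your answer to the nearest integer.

142 mEq/L

Corrected Na = measured Na + 2.4 · (glucose − 100)/100
= 132 + 2.4 · (504 − 100)/100
= 132 + 9.7
= 141.7 mEq/L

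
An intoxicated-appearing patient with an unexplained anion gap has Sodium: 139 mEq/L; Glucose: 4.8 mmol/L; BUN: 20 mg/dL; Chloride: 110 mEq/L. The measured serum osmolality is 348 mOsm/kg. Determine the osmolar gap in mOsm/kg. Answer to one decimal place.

58.1 mOsm/kg

Calculated osmolality = 2·Na + glucose + BUN/2.8
= 2·139 + 4.8 + 20/2.8
= 278 + 4.80 + 7.14
= 289.94 mOsm/kg ≈ 289.9 mOsm/kg
Osmolar gap = measured − calculated = 348 − 289.9 = 58.1 mOsm/kg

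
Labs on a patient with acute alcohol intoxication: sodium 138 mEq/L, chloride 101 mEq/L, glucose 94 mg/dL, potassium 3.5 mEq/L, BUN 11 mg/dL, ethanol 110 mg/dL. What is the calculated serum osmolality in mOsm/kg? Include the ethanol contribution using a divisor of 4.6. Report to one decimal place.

309.1 mOsm/kg

Calculated osmolality = 2·Na + glucose/18 + BUN/2.8 + ethanol/4.6
= 2·138 + 94/18 + 11/2.8 + 110/4.6
= 276 + 5.22 + 3.93 + 23.91
= 309.06 mOsm/kg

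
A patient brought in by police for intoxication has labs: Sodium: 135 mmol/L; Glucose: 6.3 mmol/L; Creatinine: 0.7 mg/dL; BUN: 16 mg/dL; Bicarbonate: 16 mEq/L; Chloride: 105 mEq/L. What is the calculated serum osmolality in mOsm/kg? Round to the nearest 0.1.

282.0 mOsm/kg

Calculated osmolality = 2·Na + glucose + BUN/2.8
= 2·135 + 6.3 + 16/2.8
= 270 + 6.30 + 5.71
= 282.01 mOsm/kg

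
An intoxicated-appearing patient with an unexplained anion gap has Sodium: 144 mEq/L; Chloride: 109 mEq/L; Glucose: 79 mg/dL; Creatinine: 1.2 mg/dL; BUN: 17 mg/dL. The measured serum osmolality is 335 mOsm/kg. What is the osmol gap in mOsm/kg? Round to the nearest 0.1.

36.5 mOsm/kg

Calculated osmolality = 2·Na + glucose/18 + BUN/2.8
= 2·144 + 79/18 + 17/2.8
= 288 + 4.39 + 6.07
= 298.46 mOsm/kg ≈ 298.5 mOsm/kg
Osmolar gap = measured − calculated = 335 − 298.5 = 36.5 mOsm/kg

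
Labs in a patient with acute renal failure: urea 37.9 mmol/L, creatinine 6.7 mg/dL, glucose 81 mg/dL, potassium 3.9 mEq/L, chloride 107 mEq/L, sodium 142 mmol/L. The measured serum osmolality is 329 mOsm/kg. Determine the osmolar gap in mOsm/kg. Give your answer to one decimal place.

Calculated osmolality = 2·Na + glucose/18 + urea
= 2·142 + 81/18 + 37.9
= 284 + 4.50 + 37.90
= 326.4 mOsm/kg ≈ 326.4 mOsm/kg
Osmolar gap = measured − calculated = 329 − 326.4 = 2.6 mOsm/kg

2.6 mOsm/kg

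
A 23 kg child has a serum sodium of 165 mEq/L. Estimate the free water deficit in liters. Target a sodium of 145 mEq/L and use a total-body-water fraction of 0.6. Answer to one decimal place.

1.9 L

TBW = 0.6 · 23 = 13.8 L
Free water deficit = TBW · (Na/145 − 1)
= 13.8 · (165/145 − 1)
= 13.8 · 0.1379
= 1.9 L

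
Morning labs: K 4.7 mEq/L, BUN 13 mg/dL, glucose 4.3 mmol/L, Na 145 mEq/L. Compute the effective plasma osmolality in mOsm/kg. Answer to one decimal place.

294.3 mOsm/kg

Effective osmolality excludes urea (freely permeant across cell membranes):
2·Na + glucose
= 2·145 + 4.3
= 290 + 4.3
= 294.3 mOsm/kg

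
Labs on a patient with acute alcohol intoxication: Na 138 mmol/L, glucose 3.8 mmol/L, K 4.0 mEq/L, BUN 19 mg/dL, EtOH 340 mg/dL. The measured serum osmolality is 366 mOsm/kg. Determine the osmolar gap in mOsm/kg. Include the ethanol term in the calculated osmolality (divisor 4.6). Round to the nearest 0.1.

Calculated osmolality = 2·Na + glucose + BUN/2.8 + ethanol/4.6
= 2·138 + 3.8 + 19/2.8 + 340/4.6
= 276 + 3.80 + 6.79 + 73.91
= 360.5 mOsm/kg ≈ 360.5 mOsm/kg
Osmolar gap = measured − calculated = 366 − 360.5 = 5.5 mOsm/kg

5.5 mOsm/kg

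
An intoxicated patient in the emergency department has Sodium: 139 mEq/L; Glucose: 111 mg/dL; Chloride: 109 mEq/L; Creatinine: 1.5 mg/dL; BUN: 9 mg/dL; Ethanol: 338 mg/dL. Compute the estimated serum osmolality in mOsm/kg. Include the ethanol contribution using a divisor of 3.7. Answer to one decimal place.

Calculated osmolality = 2·Na + glucose/18 + BUN/2.8 + ethanol/3.7
= 2·139 + 111/18 + 9/2.8 + 338/3.7
= 278 + 6.17 + 3.21 + 91.35
= 378.73 mOsm/kg

378.7 mOsm/kg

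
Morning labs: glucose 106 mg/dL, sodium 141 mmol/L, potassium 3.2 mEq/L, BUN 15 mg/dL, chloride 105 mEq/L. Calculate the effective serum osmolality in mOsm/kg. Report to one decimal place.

287.9 mOsm/kg

Effective osmolality excludes urea (freely permeant across cell membranes):
2·Na + glucose/18
= 2·141 + 106/18
= 282 + 5.89
= 287.89 mOsm/kg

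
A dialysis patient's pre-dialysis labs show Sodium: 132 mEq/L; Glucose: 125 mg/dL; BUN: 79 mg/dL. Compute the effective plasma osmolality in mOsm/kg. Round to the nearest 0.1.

Effective osmolality excludes urea (freely permeant across cell membranes):
2·Na + glucose/18
= 2·132 + 125/18
= 264 + 6.94
= 270.94 mOsm/kg

270.9 mOsm/kg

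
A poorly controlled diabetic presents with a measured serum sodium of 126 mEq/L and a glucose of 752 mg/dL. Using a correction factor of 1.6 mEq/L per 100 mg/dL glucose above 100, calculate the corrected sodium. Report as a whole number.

136 mEq/L

Corrected Na = measured Na + 1.6 · (glucose − 100)/100
= 126 + 1.6 · (752 − 100)/100
= 126 + 10.4
= 136.4 mEq/L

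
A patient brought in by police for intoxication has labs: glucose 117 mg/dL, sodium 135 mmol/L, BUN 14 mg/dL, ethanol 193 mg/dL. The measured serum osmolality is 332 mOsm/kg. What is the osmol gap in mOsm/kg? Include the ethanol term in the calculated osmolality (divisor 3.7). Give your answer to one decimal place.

Calculated osmolality = 2·Na + glucose/18 + BUN/2.8 + ethanol/3.7
= 2·135 + 117/18 + 14/2.8 + 193/3.7
= 270 + 6.50 + 5 + 52.16
= 333.66 mOsm/kg ≈ 333.7 mOsm/kg
Osmolar gap = measured − calculated = 332 − 333.7 = -1.7 mOsm/kg

-1.7 mOsm/kg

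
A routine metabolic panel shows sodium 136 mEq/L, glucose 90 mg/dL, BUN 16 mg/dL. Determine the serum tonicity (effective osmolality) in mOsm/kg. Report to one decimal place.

Effective osmolality excludes urea (freely permeant across cell membranes):
2·Na + glucose/18
= 2·136 + 90/18
= 272 + 5
= 277 mOsm/kg

277.0 mOsm/kg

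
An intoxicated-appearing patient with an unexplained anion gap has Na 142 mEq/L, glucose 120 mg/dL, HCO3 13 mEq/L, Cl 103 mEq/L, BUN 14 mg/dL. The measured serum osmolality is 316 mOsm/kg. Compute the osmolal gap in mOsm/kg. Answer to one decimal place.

20.3 mOsm/kg

Calculated osmolality = 2·Na + glucose/18 + BUN/2.8
= 2·142 + 120/18 + 14/2.8
= 284 + 6.67 + 5
= 295.67 mOsm/kg ≈ 295.7 mOsm/kg
Osmolar gap = measured − calculated = 316 − 295.7 = 20.3 mOsm/kg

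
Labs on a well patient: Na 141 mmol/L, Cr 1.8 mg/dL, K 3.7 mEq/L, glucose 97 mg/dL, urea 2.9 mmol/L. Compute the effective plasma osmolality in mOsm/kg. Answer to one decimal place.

287.4 mOsm/kg

Effective osmolality excludes urea (freely permeant across cell membranes):
2·Na + glucose/18
= 2·141 + 97/18
= 282 + 5.39
= 287.39 mOsm/kg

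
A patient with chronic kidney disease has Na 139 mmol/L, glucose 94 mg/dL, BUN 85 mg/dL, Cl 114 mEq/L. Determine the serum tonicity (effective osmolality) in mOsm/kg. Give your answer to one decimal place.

Effective osmolality excludes urea (freely permeant across cell membranes):
2·Na + glucose/18
= 2·139 + 94/18
= 278 + 5.22
= 283.22 mOsm/kg

283.2 mOsm/kg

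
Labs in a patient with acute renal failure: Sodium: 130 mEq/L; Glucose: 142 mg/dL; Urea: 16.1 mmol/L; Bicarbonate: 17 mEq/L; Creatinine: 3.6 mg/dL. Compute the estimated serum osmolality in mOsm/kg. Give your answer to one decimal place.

Calculated osmolality = 2·Na + glucose/18 + urea
= 2·130 + 142/18 + 16.1
= 260 + 7.89 + 16.10
= 283.99 mOsm/kg

284.0 mOsm/kg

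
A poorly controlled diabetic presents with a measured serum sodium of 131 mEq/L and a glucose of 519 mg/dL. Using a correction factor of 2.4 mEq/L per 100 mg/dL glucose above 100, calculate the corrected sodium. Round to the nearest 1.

141 mEq/L

Corrected Na = measured Na + 2.4 · (glucose − 100)/100
= 131 + 2.4 · (519 − 100)/100
= 131 + 10.1
= 141.1 mEq/L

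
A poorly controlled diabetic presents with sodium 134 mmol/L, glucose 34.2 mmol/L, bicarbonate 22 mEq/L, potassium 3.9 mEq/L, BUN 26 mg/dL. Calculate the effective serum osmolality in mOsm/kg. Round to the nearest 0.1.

Effective osmolality excludes urea (freely permeant across cell membranes):
2·Na + glucose
= 2·134 + 34.2
= 268 + 34.2
= 302.2 mOsm/kg

302.2 mOsm/kg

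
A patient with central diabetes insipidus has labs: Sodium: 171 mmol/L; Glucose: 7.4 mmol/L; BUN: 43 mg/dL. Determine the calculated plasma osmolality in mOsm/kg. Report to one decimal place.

364.8 mOsm/kg

Calculated osmolality = 2·Na + glucose + BUN/2.8
= 2·171 + 7.4 + 43/2.8
= 342 + 7.40 + 15.36
= 364.76 mOsm/kg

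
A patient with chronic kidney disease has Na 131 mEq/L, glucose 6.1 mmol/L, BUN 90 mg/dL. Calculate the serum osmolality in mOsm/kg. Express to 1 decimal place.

300.2 mOsm/kg

Calculated osmolality = 2·Na + glucose + BUN/2.8
= 2·131 + 6.1 + 90/2.8
= 262 + 6.10 + 32.14
= 300.24 mOsm/kg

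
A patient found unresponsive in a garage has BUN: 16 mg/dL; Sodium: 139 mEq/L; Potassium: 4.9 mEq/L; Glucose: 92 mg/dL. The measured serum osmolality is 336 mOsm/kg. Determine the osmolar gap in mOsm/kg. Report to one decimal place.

47.2 mOsm/kg

Calculated osmolality = 2·Na + glucose/18 + BUN/2.8
= 2·139 + 92/18 + 16/2.8
= 278 + 5.11 + 5.71
= 288.82 mOsm/kg ≈ 288.8 mOsm/kg
Osmolar gap = measured − calculated = 336 − 288.8 = 47.2 mOsm/kg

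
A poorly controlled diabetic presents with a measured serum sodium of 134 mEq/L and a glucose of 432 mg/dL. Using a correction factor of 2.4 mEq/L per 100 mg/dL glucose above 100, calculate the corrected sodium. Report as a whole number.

Corrected Na = measured Na + 2.4 · (glucose − 100)/100
= 134 + 2.4 · (432 − 100)/100
= 134 + 8
= 142 mEq/L

142 mEq/L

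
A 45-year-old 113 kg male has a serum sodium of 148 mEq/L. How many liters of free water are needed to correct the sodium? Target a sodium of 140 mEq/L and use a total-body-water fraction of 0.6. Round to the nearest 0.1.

TBW = 0.6 · 113 = 67.8 L
Free water deficit = TBW · (Na/140 − 1)
= 67.8 · (148/140 − 1)
= 67.8 · 0.0571
= 3.87 L

3.9 L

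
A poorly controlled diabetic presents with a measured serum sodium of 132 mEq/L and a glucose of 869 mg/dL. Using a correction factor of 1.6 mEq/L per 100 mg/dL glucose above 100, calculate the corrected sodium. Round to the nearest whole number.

Corrected Na = measured Na + 1.6 · (glucose − 100)/100
= 132 + 1.6 · (869 − 100)/100
= 132 + 12.3
= 144.3 mEq/L

144 mEq/L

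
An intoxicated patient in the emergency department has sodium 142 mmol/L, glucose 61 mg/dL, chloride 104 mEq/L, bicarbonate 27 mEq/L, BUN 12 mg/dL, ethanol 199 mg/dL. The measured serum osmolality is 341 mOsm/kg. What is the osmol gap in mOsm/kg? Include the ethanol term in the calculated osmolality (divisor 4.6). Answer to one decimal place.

Calculated osmolality = 2·Na + glucose/18 + BUN/2.8 + ethanol/4.6
= 2·142 + 61/18 + 12/2.8 + 199/4.6
= 284 + 3.39 + 4.29 + 43.26
= 334.94 mOsm/kg ≈ 334.9 mOsm/kg
Osmolar gap = measured − calculated = 341 − 334.9 = 6.1 mOsm/kg

6.1 mOsm/kg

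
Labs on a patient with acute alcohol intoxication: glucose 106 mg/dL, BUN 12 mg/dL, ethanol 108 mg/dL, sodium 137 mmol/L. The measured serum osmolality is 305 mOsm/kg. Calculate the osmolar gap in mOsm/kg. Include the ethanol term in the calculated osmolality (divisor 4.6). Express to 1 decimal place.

Calculated osmolality = 2·Na + glucose/18 + BUN/2.8 + ethanol/4.6
= 2·137 + 106/18 + 12/2.8 + 108/4.6
= 274 + 5.89 + 4.29 + 23.48
= 307.66 mOsm/kg ≈ 307.7 mOsm/kg
Osmolar gap = measured − calculated = 305 − 307.7 = -2.7 mOsm/kg

-2.7 mOsm/kg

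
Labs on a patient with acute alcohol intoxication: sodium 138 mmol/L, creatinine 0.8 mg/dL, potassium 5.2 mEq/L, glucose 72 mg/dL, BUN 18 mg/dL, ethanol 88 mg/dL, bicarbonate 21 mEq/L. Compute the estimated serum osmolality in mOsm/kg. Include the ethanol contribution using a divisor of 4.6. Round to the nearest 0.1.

305.6 mOsm/kg

Calculated osmolality = 2·Na + glucose/18 + BUN/2.8 + ethanol/4.6
= 2·138 + 72/18 + 18/2.8 + 88/4.6
= 276 + 4 + 6.43 + 19.13
= 305.56 mOsm/kg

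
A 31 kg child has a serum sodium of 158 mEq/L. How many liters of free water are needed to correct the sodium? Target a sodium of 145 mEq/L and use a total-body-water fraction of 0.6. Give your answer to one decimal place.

1.7 L

TBW = 0.6 · 31 = 18.6 L
Free water deficit = TBW · (Na/145 − 1)
= 18.6 · (158/145 − 1)
= 18.6 · 0.0897
= 1.67 L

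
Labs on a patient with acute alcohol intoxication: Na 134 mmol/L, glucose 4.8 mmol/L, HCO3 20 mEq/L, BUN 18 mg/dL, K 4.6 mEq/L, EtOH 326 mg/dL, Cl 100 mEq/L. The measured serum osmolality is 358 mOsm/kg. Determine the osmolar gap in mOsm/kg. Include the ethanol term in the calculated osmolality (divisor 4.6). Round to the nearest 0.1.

7.9 mOsm/kg

Calculated osmolality = 2·Na + glucose + BUN/2.8 + ethanol/4.6
= 2·134 + 4.8 + 18/2.8 + 326/4.6
= 268 + 4.80 + 6.43 + 70.87
= 350.1 mOsm/kg ≈ 350.1 mOsm/kg
Osmolar gap = measured − calculated = 358 − 350.1 = 7.9 mOsm/kg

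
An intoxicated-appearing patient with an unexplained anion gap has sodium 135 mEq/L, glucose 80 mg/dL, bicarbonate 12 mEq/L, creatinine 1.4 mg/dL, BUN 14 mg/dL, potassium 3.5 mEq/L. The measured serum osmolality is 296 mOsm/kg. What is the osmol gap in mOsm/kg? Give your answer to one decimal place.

Calculated osmolality = 2·Na + glucose/18 + BUN/2.8
= 2·135 + 80/18 + 14/2.8
= 270 + 4.44 + 5
= 279.44 mOsm/kg ≈ 279.4 mOsm/kg
Osmolar gap = measured − calculated = 296 − 279.4 = 16.6 mOsm/kg

16.6 mOsm/kg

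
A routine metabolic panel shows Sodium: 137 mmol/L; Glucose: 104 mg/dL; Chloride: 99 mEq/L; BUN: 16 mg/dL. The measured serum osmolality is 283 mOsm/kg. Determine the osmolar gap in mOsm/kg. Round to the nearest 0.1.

-2.5 mOsm/kg

Calculated osmolality = 2·Na + glucose/18 + BUN/2.8
= 2·137 + 104/18 + 16/2.8
= 274 + 5.78 + 5.71
= 285.49 mOsm/kg ≈ 285.5 mOsm/kg
Osmolar gap = measured − calculated = 283 − 285.5 = -2.5 mOsm/kg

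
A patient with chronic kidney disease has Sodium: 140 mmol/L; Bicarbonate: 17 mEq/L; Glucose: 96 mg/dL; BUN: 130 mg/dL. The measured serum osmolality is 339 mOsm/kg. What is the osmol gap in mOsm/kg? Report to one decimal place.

Calculated osmolality = 2·Na + glucose/18 + BUN/2.8
= 2·140 + 96/18 + 130/2.8
= 280 + 5.33 + 46.43
= 331.76 mOsm/kg ≈ 331.8 mOsm/kg
Osmolar gap = measured − calculated = 339 − 331.8 = 7.2 mOsm/kg

7.2 mOsm/kg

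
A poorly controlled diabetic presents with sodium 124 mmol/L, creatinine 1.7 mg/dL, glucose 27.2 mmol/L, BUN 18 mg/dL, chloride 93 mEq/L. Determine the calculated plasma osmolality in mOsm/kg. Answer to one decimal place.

Calculated osmolality = 2·Na + glucose + BUN/2.8
= 2·124 + 27.2 + 18/2.8
= 248 + 27.20 + 6.43
= 281.63 mOsm/kg

281.6 mOsm/kg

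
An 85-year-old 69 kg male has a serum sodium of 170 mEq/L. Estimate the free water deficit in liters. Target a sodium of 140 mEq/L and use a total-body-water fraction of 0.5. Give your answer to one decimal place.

TBW = 0.5 · 69 = 34.5 L
Free water deficit = TBW · (Na/140 − 1)
= 34.5 · (170/140 − 1)
= 34.5 · 0.2143
= 7.39 L

7.4 L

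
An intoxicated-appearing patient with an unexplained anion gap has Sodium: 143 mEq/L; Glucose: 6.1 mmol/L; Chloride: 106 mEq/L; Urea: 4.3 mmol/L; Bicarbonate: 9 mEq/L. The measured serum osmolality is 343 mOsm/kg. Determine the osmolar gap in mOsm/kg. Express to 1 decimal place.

46.6 mOsm/kg

Calculated osmolality = 2·Na + glucose + urea
= 2·143 + 6.1 + 4.3
= 286 + 6.10 + 4.30
= 296.4 mOsm/kg ≈ 296.4 mOsm/kg
Osmolar gap = measured − calculated = 343 − 296.4 = 46.6 mOsm/kg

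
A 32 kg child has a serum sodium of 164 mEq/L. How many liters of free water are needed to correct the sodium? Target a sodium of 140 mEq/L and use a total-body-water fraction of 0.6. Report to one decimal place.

3.3 L

TBW = 0.6 · 32 = 19.2 L
Free water deficit = TBW · (Na/140 − 1)
= 19.2 · (164/140 − 1)
= 19.2 · 0.1714
= 3.29 L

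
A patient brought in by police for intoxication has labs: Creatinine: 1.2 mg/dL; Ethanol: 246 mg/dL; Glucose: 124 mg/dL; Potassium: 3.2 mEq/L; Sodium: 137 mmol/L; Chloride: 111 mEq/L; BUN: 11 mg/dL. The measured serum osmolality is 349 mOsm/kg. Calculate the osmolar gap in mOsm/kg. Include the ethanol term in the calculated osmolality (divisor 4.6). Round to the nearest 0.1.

10.7 mOsm/kg

Calculated osmolality = 2·Na + glucose/18 + BUN/2.8 + ethanol/4.6
= 2·137 + 124/18 + 11/2.8 + 246/4.6
= 274 + 6.89 + 3.93 + 53.48
= 338.3 mOsm/kg ≈ 338.3 mOsm/kg
Osmolar gap = measured − calculated = 349 − 338.3 = 10.7 mOsm/kg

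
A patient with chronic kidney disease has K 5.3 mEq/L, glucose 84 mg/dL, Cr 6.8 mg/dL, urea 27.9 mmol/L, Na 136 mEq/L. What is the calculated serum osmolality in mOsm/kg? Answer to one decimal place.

304.6 mOsm/kg

Calculated osmolality = 2·Na + glucose/18 + urea
= 2·136 + 84/18 + 27.9
= 272 + 4.67 + 27.90
= 304.57 mOsm/kg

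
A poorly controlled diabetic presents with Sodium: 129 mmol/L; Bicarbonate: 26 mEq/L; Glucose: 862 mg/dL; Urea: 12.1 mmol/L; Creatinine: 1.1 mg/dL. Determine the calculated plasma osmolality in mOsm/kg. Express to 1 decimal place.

318.0 mOsm/kg

Calculated osmolality = 2·Na + glucose/18 + urea
= 2·129 + 862/18 + 12.1
= 258 + 47.89 + 12.10
= 317.99 mOsm/kg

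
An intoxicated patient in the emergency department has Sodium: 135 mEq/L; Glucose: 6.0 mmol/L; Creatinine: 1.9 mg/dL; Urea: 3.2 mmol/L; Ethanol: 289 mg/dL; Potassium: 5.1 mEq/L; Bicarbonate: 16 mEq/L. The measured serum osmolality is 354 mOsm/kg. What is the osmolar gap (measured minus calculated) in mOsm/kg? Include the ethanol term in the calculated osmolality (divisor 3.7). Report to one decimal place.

Calculated osmolality = 2·Na + glucose + urea + ethanol/3.7
= 2·135 + 6 + 3.2 + 289/3.7
= 270 + 6 + 3.20 + 78.11
= 357.31 mOsm/kg ≈ 357.3 mOsm/kg
Osmolar gap = measured − calculated = 354 − 357.3 = -3.3 mOsm/kg

-3.3 mOsm/kg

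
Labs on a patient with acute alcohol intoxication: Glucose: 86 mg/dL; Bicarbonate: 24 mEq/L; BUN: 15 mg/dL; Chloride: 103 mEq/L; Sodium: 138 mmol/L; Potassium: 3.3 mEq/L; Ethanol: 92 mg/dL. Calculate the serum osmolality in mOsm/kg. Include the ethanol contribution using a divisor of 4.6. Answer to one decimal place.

Calculated osmolality = 2·Na + glucose/18 + BUN/2.8 + ethanol/4.6
= 2·138 + 86/18 + 15/2.8 + 92/4.6
= 276 + 4.78 + 5.36 + 20
= 306.14 mOsm/kg

306.1 mOsm/kg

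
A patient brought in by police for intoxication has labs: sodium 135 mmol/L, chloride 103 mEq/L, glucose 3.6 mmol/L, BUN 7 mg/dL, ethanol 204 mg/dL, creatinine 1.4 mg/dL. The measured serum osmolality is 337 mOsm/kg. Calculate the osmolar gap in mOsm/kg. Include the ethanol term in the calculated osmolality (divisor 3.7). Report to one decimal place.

5.8 mOsm/kg

Calculated osmolality = 2·Na + glucose + BUN/2.8 + ethanol/3.7
= 2·135 + 3.6 + 7/2.8 + 204/3.7
= 270 + 3.60 + 2.50 + 55.14
= 331.24 mOsm/kg ≈ 331.2 mOsm/kg
Osmolar gap = measured − calculated = 337 − 331.2 = 5.8 mOsm/kg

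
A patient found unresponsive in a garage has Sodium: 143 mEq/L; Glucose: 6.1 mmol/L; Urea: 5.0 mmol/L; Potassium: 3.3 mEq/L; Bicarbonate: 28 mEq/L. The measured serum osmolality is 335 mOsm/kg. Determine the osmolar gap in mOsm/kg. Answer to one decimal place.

Calculated osmolality = 2·Na + glucose + urea
= 2·143 + 6.1 + 5
= 286 + 6.10 + 5
= 297.1 mOsm/kg ≈ 297.1 mOsm/kg
Osmolar gap = measured − calculated = 335 − 297.1 = 37.9 mOsm/kg

37.9 mOsm/kg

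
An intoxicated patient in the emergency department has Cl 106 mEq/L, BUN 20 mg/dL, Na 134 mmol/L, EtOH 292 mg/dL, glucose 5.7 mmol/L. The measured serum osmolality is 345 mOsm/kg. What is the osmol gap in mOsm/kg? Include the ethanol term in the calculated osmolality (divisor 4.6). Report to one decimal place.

Calculated osmolality = 2·Na + glucose + BUN/2.8 + ethanol/4.6
= 2·134 + 5.7 + 20/2.8 + 292/4.6
= 268 + 5.70 + 7.14 + 63.48
= 344.32 mOsm/kg ≈ 344.3 mOsm/kg
Osmolar gap = measured − calculated = 345 − 344.3 = 0.7 mOsm/kg

0.7 mOsm/kg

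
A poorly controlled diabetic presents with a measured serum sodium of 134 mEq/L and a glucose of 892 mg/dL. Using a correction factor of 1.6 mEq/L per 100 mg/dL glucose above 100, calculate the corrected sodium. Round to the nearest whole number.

147 mEq/L

Corrected Na = measured Na + 1.6 · (glucose − 100)/100
= 134 + 1.6 · (892 − 100)/100
= 134 + 12.7
= 146.7 mEq/L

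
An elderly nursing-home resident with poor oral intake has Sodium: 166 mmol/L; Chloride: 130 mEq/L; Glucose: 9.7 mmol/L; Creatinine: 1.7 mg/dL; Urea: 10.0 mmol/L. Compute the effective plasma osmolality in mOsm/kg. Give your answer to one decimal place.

341.7 mOsm/kg

Effective osmolality excludes urea (freely permeant across cell membranes):
2·Na + glucose
= 2·166 + 9.7
= 332 + 9.7
= 341.7 mOsm/kg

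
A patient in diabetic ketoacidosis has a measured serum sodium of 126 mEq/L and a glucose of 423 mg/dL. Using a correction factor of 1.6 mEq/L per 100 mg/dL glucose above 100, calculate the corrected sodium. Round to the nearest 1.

Corrected Na = measured Na + 1.6 · (glucose − 100)/100
= 126 + 1.6 · (423 − 100)/100
= 126 + 5.2
= 131.2 mEq/L

131 mEq/L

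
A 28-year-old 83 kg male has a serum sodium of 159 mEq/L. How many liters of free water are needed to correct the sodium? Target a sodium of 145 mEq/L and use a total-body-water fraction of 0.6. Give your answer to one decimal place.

4.8 L

TBW = 0.6 · 83 = 49.8 L
Free water deficit = TBW · (Na/145 − 1)
= 49.8 · (159/145 − 1)
= 49.8 · 0.0966
= 4.81 L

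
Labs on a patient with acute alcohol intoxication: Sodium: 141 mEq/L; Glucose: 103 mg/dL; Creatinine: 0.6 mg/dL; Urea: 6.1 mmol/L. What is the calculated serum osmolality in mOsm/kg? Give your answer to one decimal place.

293.8 mOsm/kg

Calculated osmolality = 2·Na + glucose/18 + urea
= 2·141 + 103/18 + 6.1
= 282 + 5.72 + 6.10
= 293.82 mOsm/kg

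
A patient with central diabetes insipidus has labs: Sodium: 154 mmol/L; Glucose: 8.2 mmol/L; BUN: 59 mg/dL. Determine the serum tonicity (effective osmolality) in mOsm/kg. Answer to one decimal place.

316.2 mOsm/kg

Effective osmolality excludes urea (freely permeant across cell membranes):
2·Na + glucose
= 2·154 + 8.2
= 308 + 8.2
= 316.2 mOsm/kg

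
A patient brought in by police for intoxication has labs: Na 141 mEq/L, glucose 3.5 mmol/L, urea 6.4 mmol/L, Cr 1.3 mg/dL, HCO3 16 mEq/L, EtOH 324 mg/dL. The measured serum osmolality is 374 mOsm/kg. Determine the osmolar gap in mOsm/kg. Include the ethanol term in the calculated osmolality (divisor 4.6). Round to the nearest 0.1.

11.7 mOsm/kg

Calculated osmolality = 2·Na + glucose + urea + ethanol/4.6
= 2·141 + 3.5 + 6.4 + 324/4.6
= 282 + 3.50 + 6.40 + 70.43
= 362.33 mOsm/kg ≈ 362.3 mOsm/kg
Osmolar gap = measured − calculated = 374 − 362.3 = 11.7 mOsm/kg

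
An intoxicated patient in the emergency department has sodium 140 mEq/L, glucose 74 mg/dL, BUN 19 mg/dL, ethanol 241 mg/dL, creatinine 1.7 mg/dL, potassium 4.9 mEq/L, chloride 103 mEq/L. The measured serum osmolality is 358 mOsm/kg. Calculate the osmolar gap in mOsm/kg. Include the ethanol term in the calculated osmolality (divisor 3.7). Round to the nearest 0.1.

Calculated osmolality = 2·Na + glucose/18 + BUN/2.8 + ethanol/3.7
= 2·140 + 74/18 + 19/2.8 + 241/3.7
= 280 + 4.11 + 6.79 + 65.14
= 356.04 mOsm/kg ≈ 356.0 mOsm/kg
Osmolar gap = measured − calculated = 358 − 356.0 = 2.0 mOsm/kg

2.0 mOsm/kg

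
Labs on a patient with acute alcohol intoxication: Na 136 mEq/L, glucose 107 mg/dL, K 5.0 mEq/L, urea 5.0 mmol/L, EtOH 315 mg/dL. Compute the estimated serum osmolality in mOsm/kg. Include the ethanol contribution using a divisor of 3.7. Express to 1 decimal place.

368.1 mOsm/kg

Calculated osmolality = 2·Na + glucose/18 + urea + ethanol/3.7
= 2·136 + 107/18 + 5 + 315/3.7
= 272 + 5.94 + 5 + 85.14
= 368.08 mOsm/kg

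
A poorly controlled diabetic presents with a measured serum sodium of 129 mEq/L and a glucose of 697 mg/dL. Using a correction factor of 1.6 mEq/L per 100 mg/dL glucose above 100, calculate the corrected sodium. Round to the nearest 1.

Corrected Na = measured Na + 1.6 · (glucose − 100)/100
= 129 + 1.6 · (697 − 100)/100
= 129 + 9.6
= 138.6 mEq/L

139 mEq/L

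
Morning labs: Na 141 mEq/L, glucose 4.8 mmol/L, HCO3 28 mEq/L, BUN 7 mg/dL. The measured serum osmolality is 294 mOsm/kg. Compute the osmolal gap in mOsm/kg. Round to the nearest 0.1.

4.7 mOsm/kg

Calculated osmolality = 2·Na + glucose + BUN/2.8
= 2·141 + 4.8 + 7/2.8
= 282 + 4.80 + 2.50
= 289.3 mOsm/kg ≈ 289.3 mOsm/kg
Osmolar gap = measured − calculated = 294 − 289.3 = 4.7 mOsm/kg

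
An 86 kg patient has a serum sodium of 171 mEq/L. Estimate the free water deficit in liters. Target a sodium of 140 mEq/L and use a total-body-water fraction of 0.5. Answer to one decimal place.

9.5 L

TBW = 0.5 · 86 = 43 L
Free water deficit = TBW · (Na/140 − 1)
= 43 · (171/140 − 1)
= 43 · 0.2214
= 9.52 L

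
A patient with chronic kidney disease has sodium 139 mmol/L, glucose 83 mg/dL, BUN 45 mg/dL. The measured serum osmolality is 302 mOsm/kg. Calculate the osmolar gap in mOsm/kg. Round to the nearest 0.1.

3.3 mOsm/kg

Calculated osmolality = 2·Na + glucose/18 + BUN/2.8
= 2·139 + 83/18 + 45/2.8
= 278 + 4.61 + 16.07
= 298.68 mOsm/kg ≈ 298.7 mOsm/kg
Osmolar gap = measured − calculated = 302 − 298.7 = 3.3 mOsm/kg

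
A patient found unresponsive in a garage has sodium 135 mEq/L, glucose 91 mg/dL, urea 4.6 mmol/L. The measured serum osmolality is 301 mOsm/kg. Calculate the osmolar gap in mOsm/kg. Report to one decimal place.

Calculated osmolality = 2·Na + glucose/18 + urea
= 2·135 + 91/18 + 4.6
= 270 + 5.06 + 4.60
= 279.66 mOsm/kg ≈ 279.7 mOsm/kg
Osmolar gap = measured − calculated = 301 − 279.7 = 21.3 mOsm/kg

21.3 mOsm/kg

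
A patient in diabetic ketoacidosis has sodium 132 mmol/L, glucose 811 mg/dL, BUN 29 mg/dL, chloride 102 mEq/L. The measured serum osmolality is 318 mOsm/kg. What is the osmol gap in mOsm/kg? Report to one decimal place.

Calculated osmolality = 2·Na + glucose/18 + BUN/2.8
= 2·132 + 811/18 + 29/2.8
= 264 + 45.06 + 10.36
= 319.42 mOsm/kg ≈ 319.4 mOsm/kg
Osmolar gap = measured − calculated = 318 − 319.4 = -1.4 mOsm/kg

-1.4 mOsm/kg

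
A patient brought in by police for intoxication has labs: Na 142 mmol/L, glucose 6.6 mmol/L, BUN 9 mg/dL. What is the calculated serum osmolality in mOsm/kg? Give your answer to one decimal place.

293.8 mOsm/kg

Calculated osmolality = 2·Na + glucose + BUN/2.8
= 2·142 + 6.6 + 9/2.8
= 284 + 6.60 + 3.21
= 293.81 mOsm/kg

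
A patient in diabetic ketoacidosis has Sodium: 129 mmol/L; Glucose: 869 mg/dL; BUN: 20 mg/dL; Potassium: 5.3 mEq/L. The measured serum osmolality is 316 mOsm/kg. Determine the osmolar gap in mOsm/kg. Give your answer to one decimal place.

2.6 mOsm/kg

Calculated osmolality = 2·Na + glucose/18 + BUN/2.8
= 2·129 + 869/18 + 20/2.8
= 258 + 48.28 + 7.14
= 313.42 mOsm/kg ≈ 313.4 mOsm/kg
Osmolar gap = measured − calculated = 316 − 313.4 = 2.6 mOsm/kg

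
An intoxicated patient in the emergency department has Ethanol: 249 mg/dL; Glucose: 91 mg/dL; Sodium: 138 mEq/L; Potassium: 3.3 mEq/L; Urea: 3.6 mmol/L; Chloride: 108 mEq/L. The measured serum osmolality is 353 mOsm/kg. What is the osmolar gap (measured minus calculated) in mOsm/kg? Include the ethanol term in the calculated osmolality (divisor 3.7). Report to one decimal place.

Calculated osmolality = 2·Na + glucose/18 + urea + ethanol/3.7
= 2·138 + 91/18 + 3.6 + 249/3.7
= 276 + 5.06 + 3.60 + 67.30
= 351.96 mOsm/kg ≈ 352.0 mOsm/kg
Osmolar gap = measured − calculated = 353 − 352.0 = 1.0 mOsm/kg

1.0 mOsm/kg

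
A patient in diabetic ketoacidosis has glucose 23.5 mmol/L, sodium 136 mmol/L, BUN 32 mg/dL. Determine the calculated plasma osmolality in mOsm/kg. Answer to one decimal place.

Calculated osmolality = 2·Na + glucose + BUN/2.8
= 2·136 + 23.5 + 32/2.8
= 272 + 23.50 + 11.43
= 306.93 mOsm/kg

306.9 mOsm/kg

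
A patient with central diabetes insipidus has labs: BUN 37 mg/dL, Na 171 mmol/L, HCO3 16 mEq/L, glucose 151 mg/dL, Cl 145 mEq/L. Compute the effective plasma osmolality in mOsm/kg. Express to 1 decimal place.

Effective osmolality excludes urea (freely permeant across cell membranes):
2·Na + glucose/18
= 2·171 + 151/18
= 342 + 8.39
= 350.39 mOsm/kg

350.4 mOsm/kg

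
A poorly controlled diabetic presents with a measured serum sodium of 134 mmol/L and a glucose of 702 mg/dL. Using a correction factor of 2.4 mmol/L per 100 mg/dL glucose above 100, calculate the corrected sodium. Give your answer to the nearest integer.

148 mmol/L

Corrected Na = measured Na + 2.4 · (glucose − 100)/100
= 134 + 2.4 · (702 − 100)/100
= 134 + 14.4
= 148.4 mmol/L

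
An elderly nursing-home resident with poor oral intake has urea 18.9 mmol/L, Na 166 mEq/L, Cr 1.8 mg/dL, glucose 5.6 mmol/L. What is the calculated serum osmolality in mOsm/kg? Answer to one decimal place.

356.5 mOsm/kg

Calculated osmolality = 2·Na + glucose + urea
= 2·166 + 5.6 + 18.9
= 332 + 5.60 + 18.90
= 356.5 mOsm/kg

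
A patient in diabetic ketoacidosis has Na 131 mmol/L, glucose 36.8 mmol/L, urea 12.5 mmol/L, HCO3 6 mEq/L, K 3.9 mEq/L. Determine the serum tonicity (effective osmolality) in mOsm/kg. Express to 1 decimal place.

298.8 mOsm/kg

Effective osmolality excludes urea (freely permeant across cell membranes):
2·Na + glucose
= 2·131 + 36.8
= 262 + 36.8
= 298.8 mOsm/kg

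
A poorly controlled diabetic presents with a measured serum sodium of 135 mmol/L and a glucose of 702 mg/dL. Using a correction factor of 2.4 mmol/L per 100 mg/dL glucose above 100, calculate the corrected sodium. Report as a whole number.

149 mmol/L

Corrected Na = measured Na + 2.4 · (glucose − 100)/100
= 135 + 2.4 · (702 − 100)/100
= 135 + 14.4
= 149.4 mmol/L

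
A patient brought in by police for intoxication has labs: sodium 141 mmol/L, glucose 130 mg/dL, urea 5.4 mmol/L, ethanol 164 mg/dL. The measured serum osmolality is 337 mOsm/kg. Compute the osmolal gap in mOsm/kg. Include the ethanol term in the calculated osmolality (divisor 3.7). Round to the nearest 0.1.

Calculated osmolality = 2·Na + glucose/18 + urea + ethanol/3.7
= 2·141 + 130/18 + 5.4 + 164/3.7
= 282 + 7.22 + 5.40 + 44.32
= 338.94 mOsm/kg ≈ 338.9 mOsm/kg
Osmolar gap = measured − calculated = 337 − 338.9 = -1.9 mOsm/kg

-1.9 mOsm/kg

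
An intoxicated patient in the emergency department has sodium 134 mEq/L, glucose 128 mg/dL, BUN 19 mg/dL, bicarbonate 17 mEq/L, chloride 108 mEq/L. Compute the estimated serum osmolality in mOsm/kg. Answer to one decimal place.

Calculated osmolality = 2·Na + glucose/18 + BUN/2.8
= 2·134 + 128/18 + 19/2.8
= 268 + 7.11 + 6.79
= 281.9 mOsm/kg

281.9 mOsm/kg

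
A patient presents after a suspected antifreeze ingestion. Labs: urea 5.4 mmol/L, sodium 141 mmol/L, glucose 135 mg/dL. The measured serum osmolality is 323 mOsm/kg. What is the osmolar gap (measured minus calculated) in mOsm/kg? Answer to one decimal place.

28.1 mOsm/kg

Calculated osmolality = 2·Na + glucose/18 + urea
= 2·141 + 135/18 + 5.4
= 282 + 7.50 + 5.40
= 294.9 mOsm/kg ≈ 294.9 mOsm/kg
Osmolar gap = measured − calculated = 323 − 294.9 = 28.1 mOsm/kg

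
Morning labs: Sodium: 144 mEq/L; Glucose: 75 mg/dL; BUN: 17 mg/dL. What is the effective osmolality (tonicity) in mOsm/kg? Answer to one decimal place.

292.2 mOsm/kg

Effective osmolality excludes urea (freely permeant across cell membranes):
2·Na + glucose/18
= 2·144 + 75/18
= 288 + 4.17
= 292.17 mOsm/kg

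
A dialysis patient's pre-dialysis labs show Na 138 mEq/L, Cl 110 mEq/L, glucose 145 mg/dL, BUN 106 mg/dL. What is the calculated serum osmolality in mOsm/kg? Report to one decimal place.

Calculated osmolality = 2·Na + glucose/18 + BUN/2.8
= 2·138 + 145/18 + 106/2.8
= 276 + 8.06 + 37.86
= 321.92 mOsm/kg

321.9 mOsm/kg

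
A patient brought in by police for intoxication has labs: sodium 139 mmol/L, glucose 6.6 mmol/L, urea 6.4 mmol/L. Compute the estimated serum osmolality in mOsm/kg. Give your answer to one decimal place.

291.0 mOsm/kg

Calculated osmolality = 2·Na + glucose + urea
= 2·139 + 6.6 + 6.4
= 278 + 6.60 + 6.40
= 291 mOsm/kg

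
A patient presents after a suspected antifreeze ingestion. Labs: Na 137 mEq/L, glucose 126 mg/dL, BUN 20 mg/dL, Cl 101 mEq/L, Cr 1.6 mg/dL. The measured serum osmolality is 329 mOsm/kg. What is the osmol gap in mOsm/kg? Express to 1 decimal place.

40.9 mOsm/kg

Calculated osmolality = 2·Na + glucose/18 + BUN/2.8
= 2·137 + 126/18 + 20/2.8
= 274 + 7 + 7.14
= 288.14 mOsm/kg ≈ 288.1 mOsm/kg
Osmolar gap = measured − calculated = 329 − 288.1 = 40.9 mOsm/kg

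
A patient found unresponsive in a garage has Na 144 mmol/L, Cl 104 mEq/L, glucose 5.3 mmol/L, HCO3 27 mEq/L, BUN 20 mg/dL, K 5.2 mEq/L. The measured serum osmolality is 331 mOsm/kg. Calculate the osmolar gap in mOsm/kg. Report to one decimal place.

30.6 mOsm/kg

Calculated osmolality = 2·Na + glucose + BUN/2.8
= 2·144 + 5.3 + 20/2.8
= 288 + 5.30 + 7.14
= 300.44 mOsm/kg ≈ 300.4 mOsm/kg
Osmolar gap = measured − calculated = 331 − 300.4 = 30.6 mOsm/kg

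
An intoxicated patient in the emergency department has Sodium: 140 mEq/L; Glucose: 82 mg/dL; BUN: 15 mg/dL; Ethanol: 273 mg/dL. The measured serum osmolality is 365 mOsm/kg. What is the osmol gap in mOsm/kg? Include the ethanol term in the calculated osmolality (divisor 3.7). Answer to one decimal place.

Calculated osmolality = 2·Na + glucose/18 + BUN/2.8 + ethanol/3.7
= 2·140 + 82/18 + 15/2.8 + 273/3.7
= 280 + 4.56 + 5.36 + 73.78
= 363.7 mOsm/kg ≈ 363.7 mOsm/kg
Osmolar gap = measured − calculated = 365 − 363.7 = 1.3 mOsm/kg

1.3 mOsm/kg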